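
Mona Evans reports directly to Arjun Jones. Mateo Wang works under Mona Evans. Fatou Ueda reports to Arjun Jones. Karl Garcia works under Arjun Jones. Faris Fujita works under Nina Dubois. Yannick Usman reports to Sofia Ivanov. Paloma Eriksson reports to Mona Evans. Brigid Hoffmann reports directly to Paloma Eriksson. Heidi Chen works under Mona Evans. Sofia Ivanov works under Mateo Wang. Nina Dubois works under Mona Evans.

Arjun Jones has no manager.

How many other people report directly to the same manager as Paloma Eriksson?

3

Paloma Eriksson reports to Mona Evans. Mona Evans's other direct reports are Mateo Wang, Nina Dubois, Heidi Chen — 3 peers.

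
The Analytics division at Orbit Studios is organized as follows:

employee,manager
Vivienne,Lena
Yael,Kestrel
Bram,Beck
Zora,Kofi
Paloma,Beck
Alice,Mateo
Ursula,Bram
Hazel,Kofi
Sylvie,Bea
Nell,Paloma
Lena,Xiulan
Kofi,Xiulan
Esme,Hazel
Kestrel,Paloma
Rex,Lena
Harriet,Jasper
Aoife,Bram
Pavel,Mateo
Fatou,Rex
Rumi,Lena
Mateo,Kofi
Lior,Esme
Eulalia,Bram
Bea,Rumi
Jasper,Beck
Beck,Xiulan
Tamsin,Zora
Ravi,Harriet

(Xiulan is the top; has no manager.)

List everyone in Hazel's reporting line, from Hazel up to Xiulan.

Hazel reports to Kofi. Kofi reports to Xiulan. Xiulan is at the top.

Hazel -> Kofi -> Xiulan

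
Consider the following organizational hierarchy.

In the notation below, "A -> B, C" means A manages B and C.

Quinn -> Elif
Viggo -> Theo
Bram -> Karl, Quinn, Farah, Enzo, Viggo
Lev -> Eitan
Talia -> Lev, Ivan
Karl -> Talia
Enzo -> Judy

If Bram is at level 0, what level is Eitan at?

4

Chain from Eitan up to Bram: Eitan → Lev → Talia → Karl → Bram. That is 4 steps up, so Eitan is 4 levels below Bram.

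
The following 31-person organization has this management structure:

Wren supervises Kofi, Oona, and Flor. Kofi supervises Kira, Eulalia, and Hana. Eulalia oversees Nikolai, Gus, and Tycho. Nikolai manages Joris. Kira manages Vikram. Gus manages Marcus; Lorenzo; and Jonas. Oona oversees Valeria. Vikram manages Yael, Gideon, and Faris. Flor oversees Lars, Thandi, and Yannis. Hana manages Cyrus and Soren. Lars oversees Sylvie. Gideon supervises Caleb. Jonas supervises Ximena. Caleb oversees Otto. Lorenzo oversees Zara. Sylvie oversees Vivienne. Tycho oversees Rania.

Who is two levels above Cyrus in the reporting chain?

Cyrus reports to Hana, and Hana reports to Kofi. So Cyrus's skip-level manager is Kofi.

Kofi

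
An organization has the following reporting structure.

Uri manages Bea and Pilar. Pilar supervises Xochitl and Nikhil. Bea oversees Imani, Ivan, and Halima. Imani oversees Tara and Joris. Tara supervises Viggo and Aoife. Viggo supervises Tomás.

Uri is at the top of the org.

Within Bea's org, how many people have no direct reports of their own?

The people in Bea's organization with no one reporting to them are Halima, Ivan, Joris, Tomás, Aoife. That is 5.

5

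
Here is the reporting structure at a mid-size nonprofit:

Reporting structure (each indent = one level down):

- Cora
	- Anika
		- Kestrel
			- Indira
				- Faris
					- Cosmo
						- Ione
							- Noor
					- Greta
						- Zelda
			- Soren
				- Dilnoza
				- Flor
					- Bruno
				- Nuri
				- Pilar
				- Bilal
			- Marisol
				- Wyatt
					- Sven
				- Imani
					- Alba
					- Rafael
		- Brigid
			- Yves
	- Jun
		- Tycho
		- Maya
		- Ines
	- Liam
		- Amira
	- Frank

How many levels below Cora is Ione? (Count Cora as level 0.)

Chain from Ione up to Cora: Ione → Cosmo → Faris → Indira → Kestrel → Anika → Cora. That is 6 steps up, so Ione is 6 levels below Cora.

6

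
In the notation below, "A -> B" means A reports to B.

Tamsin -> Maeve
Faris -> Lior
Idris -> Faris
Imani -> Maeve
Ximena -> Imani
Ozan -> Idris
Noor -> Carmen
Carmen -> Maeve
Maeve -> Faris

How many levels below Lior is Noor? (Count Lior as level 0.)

Chain from Noor up to Lior: Noor → Carmen → Maeve → Faris → Lior. That is 4 steps up, so Noor is 4 levels below Lior.

4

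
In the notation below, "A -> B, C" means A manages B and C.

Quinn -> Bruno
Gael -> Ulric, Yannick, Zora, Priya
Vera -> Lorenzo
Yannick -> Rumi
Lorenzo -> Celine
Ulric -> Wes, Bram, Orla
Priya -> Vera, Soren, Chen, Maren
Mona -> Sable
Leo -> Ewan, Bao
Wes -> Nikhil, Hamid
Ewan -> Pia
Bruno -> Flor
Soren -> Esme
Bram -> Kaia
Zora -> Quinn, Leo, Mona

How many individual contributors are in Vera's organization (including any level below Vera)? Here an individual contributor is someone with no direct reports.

The only person in Vera's organization with no one reporting to them is Celine. That is 1.

1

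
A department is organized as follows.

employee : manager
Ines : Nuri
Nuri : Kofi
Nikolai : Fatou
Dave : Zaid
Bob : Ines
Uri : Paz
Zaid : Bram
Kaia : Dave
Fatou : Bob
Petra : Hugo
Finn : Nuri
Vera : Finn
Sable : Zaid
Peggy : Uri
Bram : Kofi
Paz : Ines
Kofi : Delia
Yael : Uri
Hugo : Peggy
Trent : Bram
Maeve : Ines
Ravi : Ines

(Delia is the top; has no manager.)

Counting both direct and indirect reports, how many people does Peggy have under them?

2

Peggy directly manages Hugo. Under Hugo: Petra (1). That's 2 in total.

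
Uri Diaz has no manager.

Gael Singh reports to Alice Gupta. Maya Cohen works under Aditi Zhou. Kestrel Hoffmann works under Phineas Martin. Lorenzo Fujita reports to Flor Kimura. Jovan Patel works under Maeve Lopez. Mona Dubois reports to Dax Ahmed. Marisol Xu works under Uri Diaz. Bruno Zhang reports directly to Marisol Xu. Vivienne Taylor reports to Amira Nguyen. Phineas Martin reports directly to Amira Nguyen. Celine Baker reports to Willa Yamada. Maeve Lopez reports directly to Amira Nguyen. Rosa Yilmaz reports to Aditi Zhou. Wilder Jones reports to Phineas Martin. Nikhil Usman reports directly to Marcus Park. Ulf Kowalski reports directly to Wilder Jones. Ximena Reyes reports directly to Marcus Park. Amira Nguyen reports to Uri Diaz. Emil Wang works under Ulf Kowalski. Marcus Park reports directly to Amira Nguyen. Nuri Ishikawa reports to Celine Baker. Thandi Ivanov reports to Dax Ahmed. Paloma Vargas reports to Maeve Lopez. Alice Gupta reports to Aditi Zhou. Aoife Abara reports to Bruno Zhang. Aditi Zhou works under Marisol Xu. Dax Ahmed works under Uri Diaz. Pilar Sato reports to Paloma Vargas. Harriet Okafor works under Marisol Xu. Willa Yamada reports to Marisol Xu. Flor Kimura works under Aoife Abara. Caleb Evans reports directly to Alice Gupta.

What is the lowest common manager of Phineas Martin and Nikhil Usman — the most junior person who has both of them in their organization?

Phineas Martin's chain of managers is Amira Nguyen, Uri Diaz. Nikhil Usman's chain of managers is Marcus Park, Amira Nguyen, Uri Diaz. The first manager that appears in both chains is Amira Nguyen.

Amira Nguyen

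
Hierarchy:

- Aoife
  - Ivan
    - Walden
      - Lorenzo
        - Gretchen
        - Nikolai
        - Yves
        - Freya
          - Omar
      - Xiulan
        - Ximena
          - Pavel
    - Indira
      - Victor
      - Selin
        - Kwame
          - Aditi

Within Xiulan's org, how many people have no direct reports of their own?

1

The only person in Xiulan's organization with no one reporting to them is Pavel. That is 1.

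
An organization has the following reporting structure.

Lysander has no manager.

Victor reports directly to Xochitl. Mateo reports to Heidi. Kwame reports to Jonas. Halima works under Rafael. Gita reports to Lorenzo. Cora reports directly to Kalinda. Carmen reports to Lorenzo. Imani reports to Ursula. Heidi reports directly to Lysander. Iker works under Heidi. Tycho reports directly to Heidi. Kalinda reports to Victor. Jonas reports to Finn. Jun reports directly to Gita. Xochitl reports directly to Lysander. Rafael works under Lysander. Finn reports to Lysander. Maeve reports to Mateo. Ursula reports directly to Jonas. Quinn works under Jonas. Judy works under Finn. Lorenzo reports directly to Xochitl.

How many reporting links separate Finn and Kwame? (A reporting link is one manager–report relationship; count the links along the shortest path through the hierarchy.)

2

Kwame is in Finn's organization: the chain from Kwame up to Finn is Kwame → Jonas → Finn, which is 2 links.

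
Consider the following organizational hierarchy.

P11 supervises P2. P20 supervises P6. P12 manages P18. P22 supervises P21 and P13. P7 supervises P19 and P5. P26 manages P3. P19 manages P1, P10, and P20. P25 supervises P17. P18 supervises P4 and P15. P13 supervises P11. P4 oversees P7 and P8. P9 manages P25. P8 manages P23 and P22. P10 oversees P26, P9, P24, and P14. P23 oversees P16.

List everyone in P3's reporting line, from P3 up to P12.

P3 -> P26 -> P10 -> P19 -> P7 -> P4 -> P18 -> P12

P3 reports to P26. P26 reports to P10. P10 reports to P19. P19 reports to P7. P7 reports to P4. P4 reports to P18. P18 reports to P12. P12 is at the top.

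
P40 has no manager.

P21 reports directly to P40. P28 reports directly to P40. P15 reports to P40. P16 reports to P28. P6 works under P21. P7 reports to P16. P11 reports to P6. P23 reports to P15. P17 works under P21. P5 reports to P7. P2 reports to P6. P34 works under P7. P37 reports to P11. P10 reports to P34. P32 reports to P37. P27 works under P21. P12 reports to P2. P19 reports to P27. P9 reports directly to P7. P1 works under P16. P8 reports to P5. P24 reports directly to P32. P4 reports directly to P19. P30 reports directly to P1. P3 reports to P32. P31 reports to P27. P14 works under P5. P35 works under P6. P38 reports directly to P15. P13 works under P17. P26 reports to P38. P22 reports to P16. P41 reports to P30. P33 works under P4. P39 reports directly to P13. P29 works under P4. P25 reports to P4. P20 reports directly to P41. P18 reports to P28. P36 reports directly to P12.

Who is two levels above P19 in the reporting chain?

P19 reports to P27, and P27 reports to P21. So P19's skip-level manager is P21.

P21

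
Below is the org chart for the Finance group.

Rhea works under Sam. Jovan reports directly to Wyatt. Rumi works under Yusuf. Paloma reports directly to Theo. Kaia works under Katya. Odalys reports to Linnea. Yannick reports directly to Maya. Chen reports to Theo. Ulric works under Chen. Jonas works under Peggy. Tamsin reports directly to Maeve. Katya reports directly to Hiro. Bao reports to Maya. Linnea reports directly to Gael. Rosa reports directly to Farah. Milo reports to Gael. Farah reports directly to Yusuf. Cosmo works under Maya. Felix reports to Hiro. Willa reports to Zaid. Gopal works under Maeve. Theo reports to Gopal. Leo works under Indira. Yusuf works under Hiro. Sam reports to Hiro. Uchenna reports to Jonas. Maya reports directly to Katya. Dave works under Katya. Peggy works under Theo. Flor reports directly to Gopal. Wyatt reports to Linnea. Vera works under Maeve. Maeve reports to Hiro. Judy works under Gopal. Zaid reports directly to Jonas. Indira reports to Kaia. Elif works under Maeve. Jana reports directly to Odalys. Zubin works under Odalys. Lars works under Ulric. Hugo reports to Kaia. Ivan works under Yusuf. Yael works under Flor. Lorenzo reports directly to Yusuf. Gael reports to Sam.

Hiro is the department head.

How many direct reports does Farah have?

Farah directly manages Rosa. That is 1 direct report.

1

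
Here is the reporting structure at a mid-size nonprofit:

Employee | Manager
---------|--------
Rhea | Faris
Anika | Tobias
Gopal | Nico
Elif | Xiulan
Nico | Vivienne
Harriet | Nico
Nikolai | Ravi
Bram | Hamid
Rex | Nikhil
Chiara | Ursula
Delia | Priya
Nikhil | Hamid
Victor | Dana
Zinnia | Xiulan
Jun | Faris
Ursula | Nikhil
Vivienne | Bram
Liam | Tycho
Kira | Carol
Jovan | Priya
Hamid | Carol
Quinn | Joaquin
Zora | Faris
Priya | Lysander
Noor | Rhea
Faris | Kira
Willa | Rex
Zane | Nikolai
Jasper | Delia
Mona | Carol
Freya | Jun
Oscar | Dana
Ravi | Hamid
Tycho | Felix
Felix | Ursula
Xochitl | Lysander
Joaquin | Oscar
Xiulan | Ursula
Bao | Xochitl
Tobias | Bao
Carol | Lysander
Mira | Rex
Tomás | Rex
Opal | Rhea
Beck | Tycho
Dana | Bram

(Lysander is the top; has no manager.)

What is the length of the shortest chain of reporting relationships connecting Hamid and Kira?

Hamid is 1 level below Carol, and Kira is 1 level below Carol (their lowest common manager). The shortest path runs up from Hamid to Carol and back down to Kira: 1 + 1 = 2 links.

2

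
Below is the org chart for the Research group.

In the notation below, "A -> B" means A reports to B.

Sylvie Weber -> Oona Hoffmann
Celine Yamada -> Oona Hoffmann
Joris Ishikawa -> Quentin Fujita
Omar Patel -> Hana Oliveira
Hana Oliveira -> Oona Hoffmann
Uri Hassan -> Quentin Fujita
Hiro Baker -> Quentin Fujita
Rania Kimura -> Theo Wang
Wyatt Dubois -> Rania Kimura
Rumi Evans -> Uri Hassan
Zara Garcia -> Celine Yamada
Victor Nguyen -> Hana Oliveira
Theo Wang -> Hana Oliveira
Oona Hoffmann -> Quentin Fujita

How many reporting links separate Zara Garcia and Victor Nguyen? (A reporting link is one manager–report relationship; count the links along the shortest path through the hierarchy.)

4

Zara Garcia is 2 levels below Oona Hoffmann, and Victor Nguyen is 2 levels below Oona Hoffmann (their lowest common manager). The shortest path runs up from Zara Garcia to Oona Hoffmann and back down to Victor Nguyen: 2 + 2 = 4 links.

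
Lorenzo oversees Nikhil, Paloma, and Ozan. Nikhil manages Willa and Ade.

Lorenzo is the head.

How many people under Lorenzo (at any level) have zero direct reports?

4

The people in Lorenzo's organization with no one reporting to them are Ozan, Paloma, Ade, Willa. That is 4.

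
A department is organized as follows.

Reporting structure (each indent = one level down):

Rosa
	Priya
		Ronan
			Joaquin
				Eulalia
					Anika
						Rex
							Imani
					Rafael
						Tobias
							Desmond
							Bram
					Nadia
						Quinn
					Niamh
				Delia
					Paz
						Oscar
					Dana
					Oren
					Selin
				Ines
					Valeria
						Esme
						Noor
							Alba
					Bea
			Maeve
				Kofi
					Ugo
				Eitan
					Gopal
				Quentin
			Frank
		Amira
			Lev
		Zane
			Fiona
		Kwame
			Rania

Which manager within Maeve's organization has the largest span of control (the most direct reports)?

Direct-report counts within Maeve's organization: Maeve has 3; Eitan has 1; Kofi has 1. The largest is 3, held by Maeve.

Maeve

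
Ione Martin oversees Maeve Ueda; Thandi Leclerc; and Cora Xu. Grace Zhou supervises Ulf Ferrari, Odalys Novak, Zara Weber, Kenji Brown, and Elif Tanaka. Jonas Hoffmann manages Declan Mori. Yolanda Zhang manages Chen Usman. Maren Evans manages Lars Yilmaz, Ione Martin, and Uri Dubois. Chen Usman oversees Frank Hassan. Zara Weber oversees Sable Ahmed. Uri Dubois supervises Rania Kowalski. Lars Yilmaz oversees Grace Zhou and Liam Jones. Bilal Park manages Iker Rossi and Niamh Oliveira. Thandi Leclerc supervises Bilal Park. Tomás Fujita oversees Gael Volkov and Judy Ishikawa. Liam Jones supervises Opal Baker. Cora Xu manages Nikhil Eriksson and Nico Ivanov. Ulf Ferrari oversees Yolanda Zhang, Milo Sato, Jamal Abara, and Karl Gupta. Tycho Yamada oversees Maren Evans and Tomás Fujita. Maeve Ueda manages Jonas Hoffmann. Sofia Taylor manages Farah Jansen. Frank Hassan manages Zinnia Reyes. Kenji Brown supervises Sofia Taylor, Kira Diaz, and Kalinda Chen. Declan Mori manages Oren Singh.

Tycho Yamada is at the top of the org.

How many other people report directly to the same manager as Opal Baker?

0

Opal Baker reports to Liam Jones, and Liam Jones has no other direct reports. Opal Baker has 0 peers.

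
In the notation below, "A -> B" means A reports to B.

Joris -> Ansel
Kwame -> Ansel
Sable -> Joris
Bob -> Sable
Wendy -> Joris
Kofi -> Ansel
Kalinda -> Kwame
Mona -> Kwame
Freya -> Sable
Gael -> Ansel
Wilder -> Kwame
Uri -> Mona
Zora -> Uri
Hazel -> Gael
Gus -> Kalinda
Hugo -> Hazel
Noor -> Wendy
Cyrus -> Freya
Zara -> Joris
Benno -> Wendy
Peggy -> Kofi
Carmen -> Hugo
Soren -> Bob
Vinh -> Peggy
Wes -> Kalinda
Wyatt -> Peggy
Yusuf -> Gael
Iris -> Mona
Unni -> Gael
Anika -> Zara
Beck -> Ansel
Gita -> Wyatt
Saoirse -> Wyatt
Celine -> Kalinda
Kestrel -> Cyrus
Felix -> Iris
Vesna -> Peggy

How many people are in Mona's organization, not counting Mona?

Mona directly manages Uri, Iris. Under Uri: Zora (1). Under Iris: Felix (1). So Mona's organization is 2 direct reports plus everyone under them: 2 + 2 = 4.

4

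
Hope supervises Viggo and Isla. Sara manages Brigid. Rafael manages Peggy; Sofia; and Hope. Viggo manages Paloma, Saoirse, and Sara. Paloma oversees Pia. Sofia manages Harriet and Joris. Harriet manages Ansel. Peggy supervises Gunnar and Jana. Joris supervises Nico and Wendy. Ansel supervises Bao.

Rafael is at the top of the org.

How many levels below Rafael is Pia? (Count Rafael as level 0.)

Chain from Pia up to Rafael: Pia → Paloma → Viggo → Hope → Rafael. That is 4 steps up, so Pia is 4 levels below Rafael.

4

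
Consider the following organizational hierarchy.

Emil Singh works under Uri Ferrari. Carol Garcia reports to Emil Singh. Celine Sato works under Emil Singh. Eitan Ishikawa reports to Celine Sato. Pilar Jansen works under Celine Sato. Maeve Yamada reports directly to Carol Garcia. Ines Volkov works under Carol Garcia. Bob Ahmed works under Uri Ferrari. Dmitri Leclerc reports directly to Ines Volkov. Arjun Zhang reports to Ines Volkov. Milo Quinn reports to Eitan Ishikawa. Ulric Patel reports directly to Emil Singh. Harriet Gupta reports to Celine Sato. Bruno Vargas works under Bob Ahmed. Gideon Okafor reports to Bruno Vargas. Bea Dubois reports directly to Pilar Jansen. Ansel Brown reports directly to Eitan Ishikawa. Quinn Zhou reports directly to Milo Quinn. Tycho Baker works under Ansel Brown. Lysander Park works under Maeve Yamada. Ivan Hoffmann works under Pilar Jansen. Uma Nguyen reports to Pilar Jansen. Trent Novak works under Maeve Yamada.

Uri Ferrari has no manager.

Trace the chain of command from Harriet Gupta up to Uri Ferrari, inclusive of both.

Harriet Gupta reports to Celine Sato. Celine Sato reports to Emil Singh. Emil Singh reports to Uri Ferrari. Uri Ferrari is at the top.

Harriet Gupta -> Celine Sato -> Emil Singh -> Uri Ferrari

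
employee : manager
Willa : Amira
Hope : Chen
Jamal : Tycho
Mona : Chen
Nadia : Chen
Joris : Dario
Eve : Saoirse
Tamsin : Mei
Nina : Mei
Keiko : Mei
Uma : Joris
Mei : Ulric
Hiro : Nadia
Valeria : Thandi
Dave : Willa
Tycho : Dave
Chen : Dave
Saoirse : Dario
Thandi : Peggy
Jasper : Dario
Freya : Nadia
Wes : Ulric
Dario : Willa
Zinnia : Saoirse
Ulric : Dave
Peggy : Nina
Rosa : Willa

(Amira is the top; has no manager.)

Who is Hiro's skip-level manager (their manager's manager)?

Hiro reports to Nadia, and Nadia reports to Chen. So Hiro's skip-level manager is Chen.

Chen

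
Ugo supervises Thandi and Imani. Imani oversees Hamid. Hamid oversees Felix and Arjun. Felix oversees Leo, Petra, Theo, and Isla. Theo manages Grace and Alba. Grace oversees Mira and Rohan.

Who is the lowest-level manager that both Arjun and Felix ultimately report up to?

Arjun's chain of managers is Hamid, Imani, Ugo. Felix's chain of managers is Hamid, Imani, Ugo. The first manager that appears in both chains is Hamid.

Hamid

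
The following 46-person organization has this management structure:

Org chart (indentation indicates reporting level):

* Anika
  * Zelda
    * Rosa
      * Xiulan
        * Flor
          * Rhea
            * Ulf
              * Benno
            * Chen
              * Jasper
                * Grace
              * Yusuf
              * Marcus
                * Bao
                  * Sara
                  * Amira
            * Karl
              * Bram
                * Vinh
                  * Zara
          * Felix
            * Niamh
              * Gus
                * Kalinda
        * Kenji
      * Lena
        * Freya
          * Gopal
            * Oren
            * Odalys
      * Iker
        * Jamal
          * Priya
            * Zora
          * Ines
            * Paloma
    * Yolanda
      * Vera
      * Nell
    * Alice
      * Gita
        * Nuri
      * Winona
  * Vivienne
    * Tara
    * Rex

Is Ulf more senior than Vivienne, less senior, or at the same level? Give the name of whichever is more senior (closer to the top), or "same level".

Ulf is 6 levels below Anika; Vivienne is 1. Vivienne is higher.

Vivienne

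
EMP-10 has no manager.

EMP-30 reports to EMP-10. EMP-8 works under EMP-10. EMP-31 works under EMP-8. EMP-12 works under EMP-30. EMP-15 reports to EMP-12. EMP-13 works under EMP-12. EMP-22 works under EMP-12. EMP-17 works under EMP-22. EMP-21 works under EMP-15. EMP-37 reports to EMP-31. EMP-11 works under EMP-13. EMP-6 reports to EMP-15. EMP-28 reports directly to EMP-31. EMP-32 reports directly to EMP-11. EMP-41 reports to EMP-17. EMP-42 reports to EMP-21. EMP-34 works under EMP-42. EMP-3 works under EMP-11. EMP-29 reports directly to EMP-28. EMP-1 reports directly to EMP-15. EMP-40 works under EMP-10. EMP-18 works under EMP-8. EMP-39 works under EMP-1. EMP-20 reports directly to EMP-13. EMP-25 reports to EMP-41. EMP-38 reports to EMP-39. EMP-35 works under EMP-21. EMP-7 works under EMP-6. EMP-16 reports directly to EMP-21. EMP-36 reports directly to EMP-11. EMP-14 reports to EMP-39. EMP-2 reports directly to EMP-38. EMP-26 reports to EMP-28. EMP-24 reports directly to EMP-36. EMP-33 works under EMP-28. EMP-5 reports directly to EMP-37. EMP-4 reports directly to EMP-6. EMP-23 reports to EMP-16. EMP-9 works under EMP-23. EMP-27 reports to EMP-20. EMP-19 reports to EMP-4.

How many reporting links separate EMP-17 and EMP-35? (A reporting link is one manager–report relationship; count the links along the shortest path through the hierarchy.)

EMP-17 is 2 levels below EMP-12, and EMP-35 is 3 levels below EMP-12 (their lowest common manager). The shortest path runs up from EMP-17 to EMP-12 and back down to EMP-35: 2 + 3 = 5 links.

5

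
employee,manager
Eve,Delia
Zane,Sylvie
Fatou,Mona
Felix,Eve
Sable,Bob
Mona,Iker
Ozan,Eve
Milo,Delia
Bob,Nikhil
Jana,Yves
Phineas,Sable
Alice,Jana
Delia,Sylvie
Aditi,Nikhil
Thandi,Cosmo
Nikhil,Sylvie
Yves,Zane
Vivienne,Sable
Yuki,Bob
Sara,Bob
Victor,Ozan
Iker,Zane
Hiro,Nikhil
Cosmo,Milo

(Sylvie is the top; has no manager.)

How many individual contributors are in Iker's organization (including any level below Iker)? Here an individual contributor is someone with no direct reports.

The only person in Iker's organization with no one reporting to them is Fatou. That is 1.

1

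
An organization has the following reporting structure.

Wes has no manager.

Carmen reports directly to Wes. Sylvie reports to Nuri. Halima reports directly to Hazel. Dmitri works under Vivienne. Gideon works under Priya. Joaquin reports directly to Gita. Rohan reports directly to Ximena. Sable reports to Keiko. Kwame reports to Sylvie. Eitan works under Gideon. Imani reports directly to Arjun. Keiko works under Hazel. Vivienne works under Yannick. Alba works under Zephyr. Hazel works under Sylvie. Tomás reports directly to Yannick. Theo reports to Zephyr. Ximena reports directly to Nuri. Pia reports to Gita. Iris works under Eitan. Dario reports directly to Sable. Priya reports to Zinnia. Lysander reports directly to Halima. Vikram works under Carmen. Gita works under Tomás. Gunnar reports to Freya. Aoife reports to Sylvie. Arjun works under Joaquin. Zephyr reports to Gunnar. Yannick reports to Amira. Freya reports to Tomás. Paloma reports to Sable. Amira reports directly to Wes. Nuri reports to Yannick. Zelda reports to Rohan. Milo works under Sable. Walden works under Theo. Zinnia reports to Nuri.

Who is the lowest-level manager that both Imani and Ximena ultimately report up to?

Yannick

Imani's chain of managers is Arjun, Joaquin, Gita, Tomás, Yannick, Amira, Wes. Ximena's chain of managers is Nuri, Yannick, Amira, Wes. The first manager that appears in both chains is Yannick.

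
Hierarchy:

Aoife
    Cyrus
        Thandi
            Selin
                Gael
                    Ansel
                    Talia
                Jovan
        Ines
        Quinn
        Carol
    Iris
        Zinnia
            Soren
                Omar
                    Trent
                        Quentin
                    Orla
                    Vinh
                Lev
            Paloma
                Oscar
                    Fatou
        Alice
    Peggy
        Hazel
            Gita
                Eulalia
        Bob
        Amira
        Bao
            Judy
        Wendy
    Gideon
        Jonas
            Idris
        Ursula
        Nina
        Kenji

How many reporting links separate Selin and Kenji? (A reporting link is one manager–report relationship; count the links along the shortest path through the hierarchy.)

5

Selin is 3 levels below Aoife, and Kenji is 2 levels below Aoife (their lowest common manager). The shortest path runs up from Selin to Aoife and back down to Kenji: 3 + 2 = 5 links.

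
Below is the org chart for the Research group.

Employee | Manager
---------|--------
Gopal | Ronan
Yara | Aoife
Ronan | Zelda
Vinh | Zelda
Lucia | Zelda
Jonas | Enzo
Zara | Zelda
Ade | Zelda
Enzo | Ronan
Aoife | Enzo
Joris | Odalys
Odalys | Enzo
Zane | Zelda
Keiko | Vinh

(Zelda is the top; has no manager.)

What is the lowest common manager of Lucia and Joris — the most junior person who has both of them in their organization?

Lucia's chain of managers is Zelda. Joris's chain of managers is Odalys, Enzo, Ronan, Zelda. The first manager that appears in both chains is Zelda.

Zelda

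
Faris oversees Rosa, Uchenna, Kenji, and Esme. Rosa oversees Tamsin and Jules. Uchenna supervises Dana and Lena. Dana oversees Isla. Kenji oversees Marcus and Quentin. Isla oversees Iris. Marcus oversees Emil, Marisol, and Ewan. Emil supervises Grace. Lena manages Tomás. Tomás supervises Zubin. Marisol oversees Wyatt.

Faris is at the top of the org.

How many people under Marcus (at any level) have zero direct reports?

3

The people in Marcus's organization with no one reporting to them are Ewan, Wyatt, Grace. That is 3.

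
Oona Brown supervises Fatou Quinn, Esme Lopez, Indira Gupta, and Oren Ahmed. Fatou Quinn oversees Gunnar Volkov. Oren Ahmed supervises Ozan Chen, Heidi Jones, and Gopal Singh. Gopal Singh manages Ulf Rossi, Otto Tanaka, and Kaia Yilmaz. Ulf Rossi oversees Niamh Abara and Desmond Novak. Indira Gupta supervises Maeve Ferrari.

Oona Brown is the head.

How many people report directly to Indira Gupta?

1

Indira Gupta directly manages Maeve Ferrari. That is 1 direct report.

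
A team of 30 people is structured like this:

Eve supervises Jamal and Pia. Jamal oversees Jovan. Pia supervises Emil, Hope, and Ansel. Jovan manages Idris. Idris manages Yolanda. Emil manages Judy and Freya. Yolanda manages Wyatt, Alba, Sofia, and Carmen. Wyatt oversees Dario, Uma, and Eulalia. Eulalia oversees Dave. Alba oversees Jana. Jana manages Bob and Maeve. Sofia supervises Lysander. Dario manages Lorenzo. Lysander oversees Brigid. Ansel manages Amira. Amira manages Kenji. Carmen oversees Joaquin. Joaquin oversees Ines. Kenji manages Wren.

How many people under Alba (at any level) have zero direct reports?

The people in Alba's organization with no one reporting to them are Bob, Maeve. That is 2.

2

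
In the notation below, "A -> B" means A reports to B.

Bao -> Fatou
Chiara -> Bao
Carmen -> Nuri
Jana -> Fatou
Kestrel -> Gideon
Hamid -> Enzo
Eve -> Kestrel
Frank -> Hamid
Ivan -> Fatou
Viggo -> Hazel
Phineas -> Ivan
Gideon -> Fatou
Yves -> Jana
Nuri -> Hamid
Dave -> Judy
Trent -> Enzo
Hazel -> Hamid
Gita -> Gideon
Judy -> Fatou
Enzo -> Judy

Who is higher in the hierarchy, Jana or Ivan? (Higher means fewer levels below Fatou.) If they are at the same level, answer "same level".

same level

Both Jana and Ivan are 1 level below Fatou.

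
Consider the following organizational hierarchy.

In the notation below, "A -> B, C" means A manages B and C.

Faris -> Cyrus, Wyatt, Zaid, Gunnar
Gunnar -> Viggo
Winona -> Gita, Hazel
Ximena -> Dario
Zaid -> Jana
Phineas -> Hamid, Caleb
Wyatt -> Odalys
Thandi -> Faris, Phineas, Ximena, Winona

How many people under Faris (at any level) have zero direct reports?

4

The people in Faris's organization with no one reporting to them are Viggo, Jana, Odalys, Cyrus. That is 4.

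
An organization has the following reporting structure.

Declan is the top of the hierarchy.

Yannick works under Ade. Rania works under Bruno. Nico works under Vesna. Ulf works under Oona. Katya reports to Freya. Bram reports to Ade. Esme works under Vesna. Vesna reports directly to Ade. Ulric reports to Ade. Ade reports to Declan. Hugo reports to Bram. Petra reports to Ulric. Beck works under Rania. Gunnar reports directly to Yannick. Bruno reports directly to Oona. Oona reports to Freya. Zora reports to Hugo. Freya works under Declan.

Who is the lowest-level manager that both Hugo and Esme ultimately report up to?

Hugo's chain of managers is Bram, Ade, Declan. Esme's chain of managers is Vesna, Ade, Declan. The first manager that appears in both chains is Ade.

Ade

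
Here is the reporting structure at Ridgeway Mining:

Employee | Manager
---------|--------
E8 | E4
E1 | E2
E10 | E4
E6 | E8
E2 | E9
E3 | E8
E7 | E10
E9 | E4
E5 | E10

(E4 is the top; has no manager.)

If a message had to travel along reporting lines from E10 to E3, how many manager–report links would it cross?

3

E10 is 1 level below E4, and E3 is 2 levels below E4 (their lowest common manager). The shortest path runs up from E10 to E4 and back down to E3: 1 + 2 = 3 links.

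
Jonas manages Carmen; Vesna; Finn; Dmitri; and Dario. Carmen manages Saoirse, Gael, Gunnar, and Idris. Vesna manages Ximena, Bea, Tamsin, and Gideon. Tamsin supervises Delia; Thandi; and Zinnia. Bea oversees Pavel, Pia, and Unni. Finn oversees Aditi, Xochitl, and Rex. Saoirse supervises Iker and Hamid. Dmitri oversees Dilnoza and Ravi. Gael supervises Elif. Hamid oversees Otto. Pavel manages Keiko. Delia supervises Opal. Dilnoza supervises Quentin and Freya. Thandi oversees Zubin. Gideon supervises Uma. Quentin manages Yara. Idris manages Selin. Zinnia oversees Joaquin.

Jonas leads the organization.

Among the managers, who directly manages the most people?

Jonas

Direct-report counts: Jonas has 5; Dmitri has 2; Dilnoza has 2; Quentin has 1; Finn has 3; Vesna has 4; Gideon has 1; Bea has 3; Pavel has 1; Tamsin has 3; Zinnia has 1; Thandi has 1; Delia has 1; Carmen has 4; Idris has 1; Gael has 1; Saoirse has 2; Hamid has 1. The largest is 5, held by Jonas.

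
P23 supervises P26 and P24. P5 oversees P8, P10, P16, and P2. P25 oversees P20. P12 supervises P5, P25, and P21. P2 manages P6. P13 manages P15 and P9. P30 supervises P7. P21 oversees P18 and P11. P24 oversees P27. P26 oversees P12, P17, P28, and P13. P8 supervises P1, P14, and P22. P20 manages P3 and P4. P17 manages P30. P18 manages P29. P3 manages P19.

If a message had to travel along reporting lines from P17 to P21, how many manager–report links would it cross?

3

P17 is 1 level below P26, and P21 is 2 levels below P26 (their lowest common manager). The shortest path runs up from P17 to P26 and back down to P21: 1 + 2 = 3 links.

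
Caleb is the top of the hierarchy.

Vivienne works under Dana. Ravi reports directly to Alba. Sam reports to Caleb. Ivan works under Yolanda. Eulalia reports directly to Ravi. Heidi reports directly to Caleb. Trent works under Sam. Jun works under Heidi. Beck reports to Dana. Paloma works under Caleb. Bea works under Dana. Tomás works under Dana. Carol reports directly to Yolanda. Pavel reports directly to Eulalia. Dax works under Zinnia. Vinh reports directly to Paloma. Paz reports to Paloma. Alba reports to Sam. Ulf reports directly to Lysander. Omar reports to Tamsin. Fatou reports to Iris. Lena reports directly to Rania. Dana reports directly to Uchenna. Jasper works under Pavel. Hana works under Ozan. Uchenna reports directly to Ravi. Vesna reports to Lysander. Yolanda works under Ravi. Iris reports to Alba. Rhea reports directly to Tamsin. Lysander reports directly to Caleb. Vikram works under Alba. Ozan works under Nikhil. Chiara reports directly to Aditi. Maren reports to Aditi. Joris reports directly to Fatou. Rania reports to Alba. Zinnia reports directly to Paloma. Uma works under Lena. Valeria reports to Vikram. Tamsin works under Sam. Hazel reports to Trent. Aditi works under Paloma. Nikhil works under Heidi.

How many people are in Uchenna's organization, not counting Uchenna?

5

Uchenna directly manages Dana. Under Dana: Bea, Vivienne, Beck, Tomás (4). That's 5 in total.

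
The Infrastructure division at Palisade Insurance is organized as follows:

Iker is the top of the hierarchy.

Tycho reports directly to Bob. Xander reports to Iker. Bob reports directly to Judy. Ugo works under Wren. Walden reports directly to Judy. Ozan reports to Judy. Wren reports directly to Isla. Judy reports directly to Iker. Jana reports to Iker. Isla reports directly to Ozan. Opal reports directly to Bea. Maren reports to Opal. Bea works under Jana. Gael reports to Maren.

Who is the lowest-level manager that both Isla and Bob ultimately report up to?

Judy

Isla's chain of managers is Ozan, Judy, Iker. Bob's chain of managers is Judy, Iker. The first manager that appears in both chains is Judy.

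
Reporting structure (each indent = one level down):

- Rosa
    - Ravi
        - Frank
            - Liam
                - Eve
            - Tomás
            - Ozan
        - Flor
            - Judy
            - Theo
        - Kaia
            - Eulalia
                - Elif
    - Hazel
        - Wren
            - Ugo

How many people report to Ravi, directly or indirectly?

Ravi directly manages Frank, Flor, Kaia. Under Frank: Ozan, Tomás, Liam, Eve (4). Under Flor: Theo, Judy (2). Under Kaia: Eulalia, Elif (2). So Ravi's organization is 3 direct reports plus everyone under them: 5 + 3 + 3 = 11.

11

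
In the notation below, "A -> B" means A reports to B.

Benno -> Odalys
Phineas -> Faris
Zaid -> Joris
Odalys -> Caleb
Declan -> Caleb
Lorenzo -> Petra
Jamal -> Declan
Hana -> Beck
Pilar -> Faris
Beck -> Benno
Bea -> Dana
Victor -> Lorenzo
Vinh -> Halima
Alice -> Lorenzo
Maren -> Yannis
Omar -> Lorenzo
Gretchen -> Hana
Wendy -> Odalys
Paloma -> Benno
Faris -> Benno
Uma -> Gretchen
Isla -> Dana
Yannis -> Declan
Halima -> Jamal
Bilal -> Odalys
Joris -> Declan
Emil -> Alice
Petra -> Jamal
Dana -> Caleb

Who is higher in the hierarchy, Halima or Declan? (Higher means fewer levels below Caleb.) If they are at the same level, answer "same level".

Halima is 3 levels below Caleb; Declan is 1. Declan is higher.

Declan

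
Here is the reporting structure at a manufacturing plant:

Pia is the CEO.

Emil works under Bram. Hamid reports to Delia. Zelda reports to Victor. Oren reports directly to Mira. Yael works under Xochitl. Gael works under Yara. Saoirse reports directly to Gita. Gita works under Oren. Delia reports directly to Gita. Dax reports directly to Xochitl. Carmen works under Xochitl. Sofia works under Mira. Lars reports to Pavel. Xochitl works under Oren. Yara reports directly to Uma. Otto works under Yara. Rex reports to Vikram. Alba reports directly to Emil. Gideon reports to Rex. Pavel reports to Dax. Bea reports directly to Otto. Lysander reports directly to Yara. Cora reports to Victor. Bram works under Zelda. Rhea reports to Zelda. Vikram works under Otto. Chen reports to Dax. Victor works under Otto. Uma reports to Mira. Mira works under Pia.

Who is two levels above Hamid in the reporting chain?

Gita

Hamid reports to Delia, and Delia reports to Gita. So Hamid's skip-level manager is Gita.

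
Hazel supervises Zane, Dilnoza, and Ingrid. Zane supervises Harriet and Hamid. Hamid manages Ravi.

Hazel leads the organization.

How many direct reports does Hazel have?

3

Hazel directly manages Ingrid, Zane, Dilnoza. That is 3 direct reports.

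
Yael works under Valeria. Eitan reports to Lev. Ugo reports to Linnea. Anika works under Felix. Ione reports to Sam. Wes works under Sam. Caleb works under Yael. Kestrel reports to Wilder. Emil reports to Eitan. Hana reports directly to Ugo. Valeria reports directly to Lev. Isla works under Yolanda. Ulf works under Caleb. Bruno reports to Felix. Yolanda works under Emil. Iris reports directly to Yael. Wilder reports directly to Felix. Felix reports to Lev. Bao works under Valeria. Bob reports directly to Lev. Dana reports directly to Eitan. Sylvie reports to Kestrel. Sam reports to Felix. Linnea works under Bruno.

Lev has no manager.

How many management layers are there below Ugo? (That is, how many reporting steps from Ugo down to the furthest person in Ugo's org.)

The longest chain under Ugo runs Ugo → Hana, which is 1 level below Ugo.

1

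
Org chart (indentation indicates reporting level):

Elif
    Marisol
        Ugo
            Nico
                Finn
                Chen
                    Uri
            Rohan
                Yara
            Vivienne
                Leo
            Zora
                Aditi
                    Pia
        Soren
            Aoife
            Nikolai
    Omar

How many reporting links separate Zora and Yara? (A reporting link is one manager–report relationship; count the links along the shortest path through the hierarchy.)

3

Zora is 1 level below Ugo, and Yara is 2 levels below Ugo (their lowest common manager). The shortest path runs up from Zora to Ugo and back down to Yara: 1 + 2 = 3 links.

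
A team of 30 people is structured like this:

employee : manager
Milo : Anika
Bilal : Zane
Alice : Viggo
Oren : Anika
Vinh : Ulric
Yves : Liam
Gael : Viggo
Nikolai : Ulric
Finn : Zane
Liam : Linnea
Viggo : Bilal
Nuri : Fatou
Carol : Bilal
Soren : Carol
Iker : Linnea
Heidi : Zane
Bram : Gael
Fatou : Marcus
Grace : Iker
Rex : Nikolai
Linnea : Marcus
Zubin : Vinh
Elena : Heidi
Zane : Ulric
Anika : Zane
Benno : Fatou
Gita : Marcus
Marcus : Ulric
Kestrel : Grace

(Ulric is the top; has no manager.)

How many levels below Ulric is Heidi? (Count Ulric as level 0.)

Chain from Heidi up to Ulric: Heidi → Zane → Ulric. That is 2 steps up, so Heidi is 2 levels below Ulric.

2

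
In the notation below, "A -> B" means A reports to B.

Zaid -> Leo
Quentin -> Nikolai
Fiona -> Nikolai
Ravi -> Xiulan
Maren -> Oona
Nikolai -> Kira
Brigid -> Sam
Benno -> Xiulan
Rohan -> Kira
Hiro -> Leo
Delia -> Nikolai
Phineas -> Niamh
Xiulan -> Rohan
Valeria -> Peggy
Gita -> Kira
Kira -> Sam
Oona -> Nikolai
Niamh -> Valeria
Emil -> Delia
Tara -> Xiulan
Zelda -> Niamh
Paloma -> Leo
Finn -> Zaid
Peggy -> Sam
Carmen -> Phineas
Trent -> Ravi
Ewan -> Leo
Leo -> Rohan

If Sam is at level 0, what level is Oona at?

Chain from Oona up to Sam: Oona → Nikolai → Kira → Sam. That is 3 steps up, so Oona is 3 levels below Sam.

3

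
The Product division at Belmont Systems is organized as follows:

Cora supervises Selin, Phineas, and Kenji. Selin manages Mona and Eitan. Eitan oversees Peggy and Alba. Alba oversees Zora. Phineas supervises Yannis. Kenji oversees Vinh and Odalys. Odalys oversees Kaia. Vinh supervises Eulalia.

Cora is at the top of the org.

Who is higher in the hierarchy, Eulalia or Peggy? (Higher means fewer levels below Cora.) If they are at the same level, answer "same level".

same level

Both Eulalia and Peggy are 3 levels below Cora.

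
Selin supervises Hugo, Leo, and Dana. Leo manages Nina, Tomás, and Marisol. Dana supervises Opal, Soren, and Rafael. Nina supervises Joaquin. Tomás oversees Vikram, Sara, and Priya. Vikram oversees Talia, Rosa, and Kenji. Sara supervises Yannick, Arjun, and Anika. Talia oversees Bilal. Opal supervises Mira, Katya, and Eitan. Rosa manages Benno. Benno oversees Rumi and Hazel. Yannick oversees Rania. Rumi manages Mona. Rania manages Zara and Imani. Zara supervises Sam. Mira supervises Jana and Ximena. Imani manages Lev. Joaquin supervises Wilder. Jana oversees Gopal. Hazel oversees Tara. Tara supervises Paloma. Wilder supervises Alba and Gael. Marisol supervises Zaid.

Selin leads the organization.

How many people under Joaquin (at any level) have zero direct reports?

The people in Joaquin's organization with no one reporting to them are Gael, Alba. That is 2.

2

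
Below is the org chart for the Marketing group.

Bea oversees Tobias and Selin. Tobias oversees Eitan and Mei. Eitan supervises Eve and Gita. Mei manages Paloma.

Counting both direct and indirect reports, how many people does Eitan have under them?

Eitan directly manages Eve, Gita. Eve has no reports. Gita has no reports. So Eitan's organization is 2 direct reports plus everyone under them: 1 + 1 = 2.

2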